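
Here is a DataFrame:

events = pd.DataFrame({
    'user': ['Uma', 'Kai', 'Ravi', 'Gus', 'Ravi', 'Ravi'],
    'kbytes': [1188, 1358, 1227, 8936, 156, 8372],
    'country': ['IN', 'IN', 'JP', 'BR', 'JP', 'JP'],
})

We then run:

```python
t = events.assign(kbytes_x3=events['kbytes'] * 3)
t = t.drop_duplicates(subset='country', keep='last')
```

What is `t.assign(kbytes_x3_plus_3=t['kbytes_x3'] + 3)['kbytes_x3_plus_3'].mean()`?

add column kbytes_x3 = events['kbytes'] * 3:
   user  kbytes country  kbytes_x3
0   Uma    1188      IN       3564
1   Kai    1358      IN       4074
2  Ravi    1227      JP       3681
3   Gus    8936      BR      26808
4  Ravi     156      JP        468
5  Ravi    8372      JP      25116
drop duplicate country (keep=last):
   user  kbytes country  kbytes_x3
1   Kai    1358      IN       4074
3   Gus    8936      BR      26808
5  Ravi    8372      JP      25116
add column kbytes_x3_plus_3 = t['kbytes_x3'] + 3:
   user  kbytes country  kbytes_x3  kbytes_x3_plus_3
1   Kai    1358      IN       4074              4077
3   Gus    8936      BR      26808             26811
5  Ravi    8372      JP      25116             25119
Taking the mean of column 'kbytes_x3_plus_3' gives 18669.0.

18669.0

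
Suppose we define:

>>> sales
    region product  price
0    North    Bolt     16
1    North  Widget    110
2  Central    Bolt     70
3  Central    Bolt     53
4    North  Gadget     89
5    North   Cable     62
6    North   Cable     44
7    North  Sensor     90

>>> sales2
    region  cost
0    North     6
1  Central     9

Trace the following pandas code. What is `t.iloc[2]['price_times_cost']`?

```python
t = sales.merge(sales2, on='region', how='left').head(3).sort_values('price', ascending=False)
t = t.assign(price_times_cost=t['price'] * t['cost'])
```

merge on 'region' (how='left') → 8 rows:
    region product  price  cost
0    North    Bolt     16     6
1    North  Widget    110     6
2  Central    Bolt     70     9
3  Central    Bolt     53     9
4    North  Gadget     89     6
5    North   Cable     62     6
6    North   Cable     44     6
7    North  Sensor     90     6
take first 3 rows:
    region product  price  cost
0    North    Bolt     16     6
1    North  Widget    110     6
2  Central    Bolt     70     9
sort by price descending:
    region product  price  cost
1    North  Widget    110     6
2  Central    Bolt     70     9
0    North    Bolt     16     6
add column price_times_cost = t['price'] * t['cost']:
    region product  price  cost  price_times_cost
1    North  Widget    110     6               660
2  Central    Bolt     70     9               630
0    North    Bolt     16     6                96
Finally, value at position 2, column 'price_times_cost' = 96.

96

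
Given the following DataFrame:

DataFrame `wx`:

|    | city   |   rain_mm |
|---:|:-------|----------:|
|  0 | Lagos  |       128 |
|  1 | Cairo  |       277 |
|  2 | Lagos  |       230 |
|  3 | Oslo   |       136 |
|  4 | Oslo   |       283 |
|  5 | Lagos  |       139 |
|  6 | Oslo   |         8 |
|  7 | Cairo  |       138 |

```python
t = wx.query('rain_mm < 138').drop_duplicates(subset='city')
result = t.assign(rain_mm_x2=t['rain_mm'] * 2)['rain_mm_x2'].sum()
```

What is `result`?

filter rows where rain_mm < 138:
    city  rain_mm
0  Lagos      128
3   Oslo      136
6   Oslo        8
drop duplicate city (keep=first):
    city  rain_mm
0  Lagos      128
3   Oslo      136
add column rain_mm_x2 = t['rain_mm'] * 2:
    city  rain_mm  rain_mm_x2
0  Lagos      128         256
3   Oslo      136         272
Taking the sum of column 'rain_mm_x2' gives 528.

528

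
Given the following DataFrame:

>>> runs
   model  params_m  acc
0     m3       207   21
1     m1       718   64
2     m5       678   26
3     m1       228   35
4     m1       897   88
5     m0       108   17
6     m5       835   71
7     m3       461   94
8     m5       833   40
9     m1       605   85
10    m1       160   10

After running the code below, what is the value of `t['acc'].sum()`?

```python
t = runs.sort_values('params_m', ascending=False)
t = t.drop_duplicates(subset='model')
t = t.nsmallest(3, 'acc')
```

sort by params_m descending:
   model  params_m  acc
4     m1       897   88
6     m5       835   71
8     m5       833   40
1     m1       718   64
2     m5       678   26
9     m1       605   85
7     m3       461   94
3     m1       228   35
0     m3       207   21
10    m1       160   10
5     m0       108   17
drop duplicate model (keep=first):
  model  params_m  acc
4    m1       897   88
6    m5       835   71
7    m3       461   94
5    m0       108   17
take 3 rows with smallest acc:
  model  params_m  acc
5    m0       108   17
6    m5       835   71
4    m1       897   88
The sum of column 'acc' is 176.

176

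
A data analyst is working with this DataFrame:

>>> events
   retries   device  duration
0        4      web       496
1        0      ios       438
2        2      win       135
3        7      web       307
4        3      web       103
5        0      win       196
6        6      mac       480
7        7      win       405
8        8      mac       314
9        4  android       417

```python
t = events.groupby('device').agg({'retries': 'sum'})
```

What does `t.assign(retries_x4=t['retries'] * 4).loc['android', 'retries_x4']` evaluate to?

16

group by device, sum of retries:
         retries
device          
android        4
ios            0
mac           14
web           14
win            9
add column retries_x4 = t['retries'] * 4:
         retries  retries_x4
device                      
android        4          16
ios            0           0
mac           14          56
web           14          56
win            9          36
Then the value at row 'android', column 'retries_x4': 16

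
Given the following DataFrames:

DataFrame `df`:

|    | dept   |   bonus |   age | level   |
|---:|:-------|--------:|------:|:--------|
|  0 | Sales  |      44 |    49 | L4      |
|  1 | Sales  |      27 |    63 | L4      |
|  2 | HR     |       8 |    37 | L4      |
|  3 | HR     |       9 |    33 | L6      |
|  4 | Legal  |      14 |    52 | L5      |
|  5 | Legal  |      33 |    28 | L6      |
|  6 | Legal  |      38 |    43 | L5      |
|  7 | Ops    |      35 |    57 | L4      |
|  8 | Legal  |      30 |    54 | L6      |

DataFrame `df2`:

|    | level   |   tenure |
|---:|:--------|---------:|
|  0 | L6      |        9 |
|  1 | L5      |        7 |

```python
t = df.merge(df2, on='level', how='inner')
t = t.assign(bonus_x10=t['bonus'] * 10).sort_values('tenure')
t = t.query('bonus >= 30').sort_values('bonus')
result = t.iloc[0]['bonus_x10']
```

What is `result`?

merge on 'level' (how='inner') → 5 rows:
    dept  bonus  age level  tenure
0     HR      9   33    L6       9
1  Legal     14   52    L5       7
2  Legal     33   28    L6       9
3  Legal     38   43    L5       7
4  Legal     30   54    L6       9
add column bonus_x10 = t['bonus'] * 10:
    dept  bonus  age level  tenure  bonus_x10
0     HR      9   33    L6       9         90
1  Legal     14   52    L5       7        140
2  Legal     33   28    L6       9        330
3  Legal     38   43    L5       7        380
4  Legal     30   54    L6       9        300
sort by tenure:
    dept  bonus  age level  tenure  bonus_x10
1  Legal     14   52    L5       7        140
3  Legal     38   43    L5       7        380
0     HR      9   33    L6       9         90
2  Legal     33   28    L6       9        330
4  Legal     30   54    L6       9        300
filter rows where bonus >= 30:
    dept  bonus  age level  tenure  bonus_x10
3  Legal     38   43    L5       7        380
2  Legal     33   28    L6       9        330
4  Legal     30   54    L6       9        300
sort by bonus:
    dept  bonus  age level  tenure  bonus_x10
4  Legal     30   54    L6       9        300
2  Legal     33   28    L6       9        330
3  Legal     38   43    L5       7        380
Finally, value at position 0, column 'bonus_x10' = 300.

300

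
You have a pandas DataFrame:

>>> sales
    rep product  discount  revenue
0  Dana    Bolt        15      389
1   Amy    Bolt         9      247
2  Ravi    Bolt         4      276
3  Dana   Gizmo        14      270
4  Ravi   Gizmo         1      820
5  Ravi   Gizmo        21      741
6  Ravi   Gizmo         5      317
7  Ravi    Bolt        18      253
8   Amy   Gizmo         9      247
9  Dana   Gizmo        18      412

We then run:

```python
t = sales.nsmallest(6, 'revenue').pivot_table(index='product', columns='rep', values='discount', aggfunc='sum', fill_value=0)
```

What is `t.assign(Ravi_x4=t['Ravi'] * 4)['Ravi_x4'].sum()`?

108

take 6 rows with smallest revenue:
    rep product  discount  revenue
1   Amy    Bolt         9      247
8   Amy   Gizmo         9      247
7  Ravi    Bolt        18      253
3  Dana   Gizmo        14      270
2  Ravi    Bolt         4      276
6  Ravi   Gizmo         5      317
pivot: rows=product, cols=rep, sum(discount):
rep      Amy  Dana  Ravi
product                 
Bolt       9     0    22
Gizmo      9    14     5
add column Ravi_x4 = t['Ravi'] * 4:
rep      Amy  Dana  Ravi  Ravi_x4
product                          
Bolt       9     0    22       88
Gizmo      9    14     5       20
Then the sum of column 'Ravi_x4': 108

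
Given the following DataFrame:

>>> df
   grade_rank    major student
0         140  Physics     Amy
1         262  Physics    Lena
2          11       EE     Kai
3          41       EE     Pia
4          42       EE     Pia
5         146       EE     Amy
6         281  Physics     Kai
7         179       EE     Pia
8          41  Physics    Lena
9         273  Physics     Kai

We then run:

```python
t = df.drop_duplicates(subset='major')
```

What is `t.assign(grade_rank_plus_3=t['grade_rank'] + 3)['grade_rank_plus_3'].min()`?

drop duplicate major (keep=first):
   grade_rank    major student
0         140  Physics     Amy
2          11       EE     Kai
add column grade_rank_plus_3 = t['grade_rank'] + 3:
   grade_rank    major student  grade_rank_plus_3
0         140  Physics     Amy                143
2          11       EE     Kai                 14
Finally, min of column 'grade_rank_plus_3' = 14.

14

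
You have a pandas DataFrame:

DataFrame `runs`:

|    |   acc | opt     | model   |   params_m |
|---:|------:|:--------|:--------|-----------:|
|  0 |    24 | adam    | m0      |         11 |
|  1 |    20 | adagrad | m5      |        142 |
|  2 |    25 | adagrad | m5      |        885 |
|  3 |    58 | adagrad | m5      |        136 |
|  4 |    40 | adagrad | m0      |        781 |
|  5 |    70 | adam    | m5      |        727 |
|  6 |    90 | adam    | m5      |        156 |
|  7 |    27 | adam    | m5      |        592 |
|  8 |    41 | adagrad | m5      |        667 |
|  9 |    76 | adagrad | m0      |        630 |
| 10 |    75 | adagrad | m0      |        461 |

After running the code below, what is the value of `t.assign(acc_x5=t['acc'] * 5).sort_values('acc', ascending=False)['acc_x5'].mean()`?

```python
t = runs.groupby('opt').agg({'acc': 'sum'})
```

group by opt, sum of acc:
         acc
opt         
adagrad  335
adam     211
add column acc_x5 = t['acc'] * 5:
         acc  acc_x5
opt                 
adagrad  335    1675
adam     211    1055
sort by acc descending:
         acc  acc_x5
opt                 
adagrad  335    1675
adam     211    1055
Finally, mean of column 'acc_x5' = 1365.0.

1365.0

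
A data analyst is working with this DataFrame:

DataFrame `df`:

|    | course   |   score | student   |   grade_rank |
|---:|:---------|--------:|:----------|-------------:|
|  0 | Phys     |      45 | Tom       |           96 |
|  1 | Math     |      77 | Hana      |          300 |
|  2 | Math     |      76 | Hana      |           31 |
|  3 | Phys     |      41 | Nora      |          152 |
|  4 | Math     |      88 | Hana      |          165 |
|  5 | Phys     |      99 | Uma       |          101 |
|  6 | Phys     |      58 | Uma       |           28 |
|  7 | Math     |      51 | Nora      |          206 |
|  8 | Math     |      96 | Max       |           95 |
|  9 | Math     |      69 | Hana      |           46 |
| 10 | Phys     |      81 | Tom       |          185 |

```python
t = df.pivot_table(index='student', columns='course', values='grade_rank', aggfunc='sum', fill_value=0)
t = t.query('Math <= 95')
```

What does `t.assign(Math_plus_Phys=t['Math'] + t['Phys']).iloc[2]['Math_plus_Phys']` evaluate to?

pivot: rows=student, cols=course, sum(grade_rank):
course   Math  Phys
student            
Hana      542     0
Max        95     0
Nora      206   152
Tom         0   281
Uma         0   129
filter rows where Math <= 95:
course   Math  Phys
student            
Max        95     0
Tom         0   281
Uma         0   129
add column Math_plus_Phys = t['Math'] + t['Phys']:
course   Math  Phys  Math_plus_Phys
student                            
Max        95     0              95
Tom         0   281             281
Uma         0   129             129
So iloc[2]['Math_plus_Phys'] = 129.

129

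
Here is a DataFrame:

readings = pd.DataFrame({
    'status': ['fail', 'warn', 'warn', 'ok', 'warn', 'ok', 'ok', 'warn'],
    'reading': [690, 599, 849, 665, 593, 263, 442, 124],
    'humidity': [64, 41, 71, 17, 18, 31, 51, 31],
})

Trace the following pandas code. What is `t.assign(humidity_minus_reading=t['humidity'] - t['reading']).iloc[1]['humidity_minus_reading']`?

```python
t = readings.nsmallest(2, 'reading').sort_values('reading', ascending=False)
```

take 2 rows with smallest reading:
  status  reading  humidity
7   warn      124        31
5     ok      263        31
sort by reading descending:
  status  reading  humidity
5     ok      263        31
7   warn      124        31
add column humidity_minus_reading = t['humidity'] - t['reading']:
  status  reading  humidity  humidity_minus_reading
5     ok      263        31                    -232
7   warn      124        31                     -93
Taking the value at position 1, column 'humidity_minus_reading' gives -93.

-93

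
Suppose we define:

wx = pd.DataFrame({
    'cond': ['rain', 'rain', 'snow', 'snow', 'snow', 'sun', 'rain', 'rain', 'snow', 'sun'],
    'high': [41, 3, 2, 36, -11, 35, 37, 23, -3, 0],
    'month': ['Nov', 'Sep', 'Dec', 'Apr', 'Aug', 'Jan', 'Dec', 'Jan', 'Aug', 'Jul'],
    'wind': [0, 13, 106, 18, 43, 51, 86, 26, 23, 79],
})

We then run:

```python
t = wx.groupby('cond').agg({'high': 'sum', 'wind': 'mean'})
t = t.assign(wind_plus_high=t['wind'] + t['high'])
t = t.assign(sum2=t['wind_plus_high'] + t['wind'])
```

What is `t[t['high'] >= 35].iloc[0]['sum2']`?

166.5

group by cond: sum(high), mean(wind):
      high   wind
cond             
rain   104  31.25
snow    24  47.50
sun     35  65.00
add column wind_plus_high = t['wind'] + t['high']:
      high   wind  wind_plus_high
cond                             
rain   104  31.25          135.25
snow    24  47.50           71.50
sun     35  65.00          100.00
add column sum2 = t['wind_plus_high'] + t['wind']:
      high   wind  wind_plus_high   sum2
cond                                    
rain   104  31.25          135.25  166.5
snow    24  47.50           71.50  119.0
sun     35  65.00          100.00  165.0
filter rows where high >= 35:
      high   wind  wind_plus_high   sum2
cond                                    
rain   104  31.25          135.25  166.5
sun     35  65.00          100.00  165.0
value at position 0, column 'sum2' → 166.5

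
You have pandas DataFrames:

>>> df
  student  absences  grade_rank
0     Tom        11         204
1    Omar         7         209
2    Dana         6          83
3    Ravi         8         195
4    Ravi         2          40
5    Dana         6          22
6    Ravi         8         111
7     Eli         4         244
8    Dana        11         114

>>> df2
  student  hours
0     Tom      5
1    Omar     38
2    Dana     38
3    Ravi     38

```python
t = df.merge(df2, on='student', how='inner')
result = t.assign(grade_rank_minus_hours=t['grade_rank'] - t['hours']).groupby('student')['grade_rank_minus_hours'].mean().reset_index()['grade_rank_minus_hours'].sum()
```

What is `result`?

482.333333333

merge on 'student' (how='inner') → 8 rows:
  student  absences  grade_rank  hours
0     Tom        11         204      5
1    Omar         7         209     38
2    Dana         6          83     38
3    Ravi         8         195     38
4    Ravi         2          40     38
5    Dana         6          22     38
6    Ravi         8         111     38
7    Dana        11         114     38
add column grade_rank_minus_hours = t['grade_rank'] - t['hours']:
  student  absences  grade_rank  hours  grade_rank_minus_hours
0     Tom        11         204      5                     199
1    Omar         7         209     38                     171
2    Dana         6          83     38                      45
3    Ravi         8         195     38                     157
4    Ravi         2          40     38                       2
5    Dana         6          22     38                     -16
6    Ravi         8         111     38                      73
7    Dana        11         114     38                      76
group by student, mean of grade_rank_minus_hours:
student
Dana     35.000000
Omar    171.000000
Ravi     77.333333
Tom     199.000000
Name: grade_rank_minus_hours, dtype: float64
reset_index():
  student  grade_rank_minus_hours
0    Dana               35.000000
1    Omar              171.000000
2    Ravi               77.333333
3     Tom              199.000000
sum of column 'grade_rank_minus_hours' → 482.333333333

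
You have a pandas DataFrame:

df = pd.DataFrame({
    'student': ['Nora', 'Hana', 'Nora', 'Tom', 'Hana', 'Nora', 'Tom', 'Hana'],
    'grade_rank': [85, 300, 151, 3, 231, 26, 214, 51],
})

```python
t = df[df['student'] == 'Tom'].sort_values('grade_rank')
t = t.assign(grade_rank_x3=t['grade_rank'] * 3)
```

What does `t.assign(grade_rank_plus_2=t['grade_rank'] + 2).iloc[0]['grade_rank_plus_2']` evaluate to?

filter rows where student == 'Tom':
  student  grade_rank
3     Tom           3
6     Tom         214
sort by grade_rank:
  student  grade_rank
3     Tom           3
6     Tom         214
add column grade_rank_x3 = t['grade_rank'] * 3:
  student  grade_rank  grade_rank_x3
3     Tom           3              9
6     Tom         214            642
add column grade_rank_plus_2 = t['grade_rank'] + 2:
  student  grade_rank  grade_rank_x3  grade_rank_plus_2
3     Tom           3              9                  5
6     Tom         214            642                216
The value at position 0, column 'grade_rank_plus_2' is 5.

5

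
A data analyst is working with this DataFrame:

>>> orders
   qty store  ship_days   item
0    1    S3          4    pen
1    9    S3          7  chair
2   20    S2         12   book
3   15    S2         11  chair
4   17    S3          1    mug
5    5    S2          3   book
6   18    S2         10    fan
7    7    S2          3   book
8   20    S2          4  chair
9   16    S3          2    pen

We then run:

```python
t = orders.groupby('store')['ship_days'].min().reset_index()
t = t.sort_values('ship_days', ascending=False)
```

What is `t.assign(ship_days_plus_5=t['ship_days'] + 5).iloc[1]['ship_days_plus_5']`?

6

group by store, min of ship_days:
store
S2    3
S3    1
Name: ship_days, dtype: int64
reset_index():
  store  ship_days
0    S2          3
1    S3          1
sort by ship_days descending:
  store  ship_days
0    S2          3
1    S3          1
add column ship_days_plus_5 = t['ship_days'] + 5:
  store  ship_days  ship_days_plus_5
0    S2          3                 8
1    S3          1                 6
The value at position 1, column 'ship_days_plus_5' is 6.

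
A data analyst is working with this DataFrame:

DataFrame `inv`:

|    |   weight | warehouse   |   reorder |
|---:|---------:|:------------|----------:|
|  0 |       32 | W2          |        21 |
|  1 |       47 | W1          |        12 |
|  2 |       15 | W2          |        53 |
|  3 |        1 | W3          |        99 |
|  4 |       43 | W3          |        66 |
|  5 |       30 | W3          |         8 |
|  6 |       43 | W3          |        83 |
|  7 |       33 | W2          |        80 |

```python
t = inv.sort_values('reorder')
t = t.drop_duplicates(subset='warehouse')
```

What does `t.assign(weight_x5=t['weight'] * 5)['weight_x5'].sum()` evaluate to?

545

sort by reorder:
   weight warehouse  reorder
5      30        W3        8
1      47        W1       12
0      32        W2       21
2      15        W2       53
4      43        W3       66
7      33        W2       80
6      43        W3       83
3       1        W3       99
drop duplicate warehouse (keep=first):
   weight warehouse  reorder
5      30        W3        8
1      47        W1       12
0      32        W2       21
add column weight_x5 = t['weight'] * 5:
   weight warehouse  reorder  weight_x5
5      30        W3        8        150
1      47        W1       12        235
0      32        W2       21        160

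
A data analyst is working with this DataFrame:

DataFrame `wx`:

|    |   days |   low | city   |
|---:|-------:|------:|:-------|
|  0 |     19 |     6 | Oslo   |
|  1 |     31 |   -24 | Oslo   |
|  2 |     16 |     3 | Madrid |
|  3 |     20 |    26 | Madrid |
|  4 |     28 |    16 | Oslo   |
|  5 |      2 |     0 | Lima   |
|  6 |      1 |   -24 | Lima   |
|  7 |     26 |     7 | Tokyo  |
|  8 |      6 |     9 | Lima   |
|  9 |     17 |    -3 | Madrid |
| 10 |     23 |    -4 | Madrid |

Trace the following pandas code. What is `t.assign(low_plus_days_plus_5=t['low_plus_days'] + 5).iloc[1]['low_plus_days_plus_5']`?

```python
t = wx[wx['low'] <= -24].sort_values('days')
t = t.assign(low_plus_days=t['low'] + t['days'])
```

filter rows where low <= -24:
   days  low  city
1    31  -24  Oslo
6     1  -24  Lima
sort by days:
   days  low  city
6     1  -24  Lima
1    31  -24  Oslo
add column low_plus_days = t['low'] + t['days']:
   days  low  city  low_plus_days
6     1  -24  Lima            -23
1    31  -24  Oslo              7
add column low_plus_days_plus_5 = t['low_plus_days'] + 5:
   days  low  city  low_plus_days  low_plus_days_plus_5
6     1  -24  Lima            -23                   -18
1    31  -24  Oslo              7                    12

12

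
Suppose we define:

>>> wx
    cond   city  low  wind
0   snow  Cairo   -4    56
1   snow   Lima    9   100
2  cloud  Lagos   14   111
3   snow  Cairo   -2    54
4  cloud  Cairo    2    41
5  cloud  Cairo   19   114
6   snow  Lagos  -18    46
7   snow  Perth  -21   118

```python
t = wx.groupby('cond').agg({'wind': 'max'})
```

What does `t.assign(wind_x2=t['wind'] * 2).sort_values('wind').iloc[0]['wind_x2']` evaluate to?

228

group by cond, max of wind:
       wind
cond       
cloud   114
snow    118
add column wind_x2 = t['wind'] * 2:
       wind  wind_x2
cond                
cloud   114      228
snow    118      236
sort by wind:
       wind  wind_x2
cond                
cloud   114      228
snow    118      236
Finally, value at position 0, column 'wind_x2' = 228.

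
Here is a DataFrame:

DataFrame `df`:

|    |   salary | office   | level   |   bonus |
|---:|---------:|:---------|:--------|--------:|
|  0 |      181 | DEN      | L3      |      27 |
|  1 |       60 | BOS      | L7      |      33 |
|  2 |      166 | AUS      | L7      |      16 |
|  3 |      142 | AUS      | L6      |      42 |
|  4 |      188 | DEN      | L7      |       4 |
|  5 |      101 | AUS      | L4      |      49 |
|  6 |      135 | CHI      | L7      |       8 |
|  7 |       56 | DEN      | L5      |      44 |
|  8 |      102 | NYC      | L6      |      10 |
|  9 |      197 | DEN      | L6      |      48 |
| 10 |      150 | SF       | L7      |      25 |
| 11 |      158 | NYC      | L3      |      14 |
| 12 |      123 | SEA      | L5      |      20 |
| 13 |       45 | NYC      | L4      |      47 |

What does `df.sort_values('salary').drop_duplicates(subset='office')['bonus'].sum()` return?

sort by salary:
    salary office level  bonus
13      45    NYC    L4     47
7       56    DEN    L5     44
1       60    BOS    L7     33
5      101    AUS    L4     49
8      102    NYC    L6     10
12     123    SEA    L5     20
6      135    CHI    L7      8
3      142    AUS    L6     42
10     150     SF    L7     25
11     158    NYC    L3     14
2      166    AUS    L7     16
0      181    DEN    L3     27
4      188    DEN    L7      4
9      197    DEN    L6     48
drop duplicate office (keep=first):
    salary office level  bonus
13      45    NYC    L4     47
7       56    DEN    L5     44
1       60    BOS    L7     33
5      101    AUS    L4     49
12     123    SEA    L5     20
6      135    CHI    L7      8
10     150     SF    L7     25
So sum() = 226.

226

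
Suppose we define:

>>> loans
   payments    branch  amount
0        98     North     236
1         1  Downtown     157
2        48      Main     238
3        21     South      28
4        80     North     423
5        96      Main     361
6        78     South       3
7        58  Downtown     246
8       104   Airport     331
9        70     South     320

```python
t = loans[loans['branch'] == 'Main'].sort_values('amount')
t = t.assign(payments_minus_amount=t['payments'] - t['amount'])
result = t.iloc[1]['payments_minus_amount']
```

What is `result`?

filter rows where branch == 'Main':
   payments branch  amount
2        48   Main     238
5        96   Main     361
sort by amount:
   payments branch  amount
2        48   Main     238
5        96   Main     361
add column payments_minus_amount = t['payments'] - t['amount']:
   payments branch  amount  payments_minus_amount
2        48   Main     238                   -190
5        96   Main     361                   -265
Reading off the value at position 1, column 'payments_minus_amount', we get -265.

-265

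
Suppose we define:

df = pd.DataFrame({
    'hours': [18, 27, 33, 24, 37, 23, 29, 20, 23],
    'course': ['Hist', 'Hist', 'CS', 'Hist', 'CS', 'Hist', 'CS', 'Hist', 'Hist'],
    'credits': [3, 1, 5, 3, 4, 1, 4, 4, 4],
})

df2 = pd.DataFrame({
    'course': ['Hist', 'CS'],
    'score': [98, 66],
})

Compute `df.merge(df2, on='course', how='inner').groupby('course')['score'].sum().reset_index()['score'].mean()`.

merge on 'course' (how='inner') → 9 rows:
   hours course  credits  score
0     18   Hist        3     98
1     27   Hist        1     98
2     33     CS        5     66
3     24   Hist        3     98
4     37     CS        4     66
5     23   Hist        1     98
6     29     CS        4     66
7     20   Hist        4     98
8     23   Hist        4     98
group by course, sum of score:
course
CS      198
Hist    588
Name: score, dtype: int64
reset_index():
  course  score
0     CS    198
1   Hist    588
Hence 393.0.

393.0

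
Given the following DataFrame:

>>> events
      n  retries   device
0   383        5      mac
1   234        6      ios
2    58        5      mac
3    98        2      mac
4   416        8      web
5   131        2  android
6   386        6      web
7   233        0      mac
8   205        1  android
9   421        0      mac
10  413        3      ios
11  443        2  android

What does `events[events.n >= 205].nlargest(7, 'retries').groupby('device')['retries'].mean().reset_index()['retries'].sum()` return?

18.0

filter rows where n >= 205:
      n  retries   device
0   383        5      mac
1   234        6      ios
4   416        8      web
6   386        6      web
7   233        0      mac
8   205        1  android
9   421        0      mac
10  413        3      ios
11  443        2  android
take 7 rows with largest retries:
      n  retries   device
4   416        8      web
1   234        6      ios
6   386        6      web
0   383        5      mac
10  413        3      ios
11  443        2  android
8   205        1  android
group by device, mean of retries:
device
android    1.5
ios        4.5
mac        5.0
web        7.0
Name: retries, dtype: float64
reset_index():
    device  retries
0  android      1.5
1      ios      4.5
2      mac      5.0
3      web      7.0
Hence 18.0.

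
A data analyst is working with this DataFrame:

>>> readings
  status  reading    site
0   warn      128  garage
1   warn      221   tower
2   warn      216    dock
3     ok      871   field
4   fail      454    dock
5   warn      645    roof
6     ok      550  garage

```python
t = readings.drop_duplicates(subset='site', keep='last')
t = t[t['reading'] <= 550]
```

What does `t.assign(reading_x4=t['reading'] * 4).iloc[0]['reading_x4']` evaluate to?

884

drop duplicate site (keep=last):
  status  reading    site
1   warn      221   tower
3     ok      871   field
4   fail      454    dock
5   warn      645    roof
6     ok      550  garage
filter rows where reading <= 550:
  status  reading    site
1   warn      221   tower
4   fail      454    dock
6     ok      550  garage
add column reading_x4 = t['reading'] * 4:
  status  reading    site  reading_x4
1   warn      221   tower         884
4   fail      454    dock        1816
6     ok      550  garage        2200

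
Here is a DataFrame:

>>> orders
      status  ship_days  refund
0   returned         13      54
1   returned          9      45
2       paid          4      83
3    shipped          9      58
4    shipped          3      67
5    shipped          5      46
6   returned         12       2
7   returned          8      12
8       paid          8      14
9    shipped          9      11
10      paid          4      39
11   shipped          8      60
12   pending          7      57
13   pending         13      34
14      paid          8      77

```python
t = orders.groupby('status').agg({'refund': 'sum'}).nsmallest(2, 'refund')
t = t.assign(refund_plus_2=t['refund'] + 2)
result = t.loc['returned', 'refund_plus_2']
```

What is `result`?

115

group by status, sum of refund:
          refund
status          
paid         213
pending       91
returned     113
shipped      242
take 2 rows with smallest refund:
          refund
status          
pending       91
returned     113
add column refund_plus_2 = t['refund'] + 2:
          refund  refund_plus_2
status                         
pending       91             93
returned     113            115
Reading off the value at row 'returned', column 'refund_plus_2', we get 115.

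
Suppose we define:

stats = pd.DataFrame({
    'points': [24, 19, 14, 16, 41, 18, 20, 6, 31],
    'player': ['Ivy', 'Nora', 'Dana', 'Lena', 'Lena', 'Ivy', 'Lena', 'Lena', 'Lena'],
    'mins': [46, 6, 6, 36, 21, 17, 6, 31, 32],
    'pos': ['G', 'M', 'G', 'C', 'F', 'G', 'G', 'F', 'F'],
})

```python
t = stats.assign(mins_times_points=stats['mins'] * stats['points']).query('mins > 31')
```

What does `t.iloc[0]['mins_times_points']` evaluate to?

add column mins_times_points = stats['mins'] * stats['points']:
   points player  mins pos  mins_times_points
0      24    Ivy    46   G               1104
1      19   Nora     6   M                114
2      14   Dana     6   G                 84
3      16   Lena    36   C                576
4      41   Lena    21   F                861
5      18    Ivy    17   G                306
6      20   Lena     6   G                120
7       6   Lena    31   F                186
8      31   Lena    32   F                992
filter rows where mins > 31:
   points player  mins pos  mins_times_points
0      24    Ivy    46   G               1104
3      16   Lena    36   C                576
8      31   Lena    32   F                992
Finally, value at position 0, column 'mins_times_points' = 1104.

1104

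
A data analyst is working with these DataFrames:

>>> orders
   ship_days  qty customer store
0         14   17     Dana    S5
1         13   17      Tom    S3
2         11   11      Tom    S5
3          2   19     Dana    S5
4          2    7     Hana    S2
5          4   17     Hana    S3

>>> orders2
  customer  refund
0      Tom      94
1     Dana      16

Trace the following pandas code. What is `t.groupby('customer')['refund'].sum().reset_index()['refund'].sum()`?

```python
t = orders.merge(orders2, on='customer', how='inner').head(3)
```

204

merge on 'customer' (how='inner') → 4 rows:
   ship_days  qty customer store  refund
0         14   17     Dana    S5      16
1         13   17      Tom    S3      94
2         11   11      Tom    S5      94
3          2   19     Dana    S5      16
take first 3 rows:
   ship_days  qty customer store  refund
0         14   17     Dana    S5      16
1         13   17      Tom    S3      94
2         11   11      Tom    S5      94
group by customer, sum of refund:
customer
Dana     16
Tom     188
Name: refund, dtype: int64
reset_index():
  customer  refund
0     Dana      16
1      Tom     188
Taking the sum of column 'refund' gives 204.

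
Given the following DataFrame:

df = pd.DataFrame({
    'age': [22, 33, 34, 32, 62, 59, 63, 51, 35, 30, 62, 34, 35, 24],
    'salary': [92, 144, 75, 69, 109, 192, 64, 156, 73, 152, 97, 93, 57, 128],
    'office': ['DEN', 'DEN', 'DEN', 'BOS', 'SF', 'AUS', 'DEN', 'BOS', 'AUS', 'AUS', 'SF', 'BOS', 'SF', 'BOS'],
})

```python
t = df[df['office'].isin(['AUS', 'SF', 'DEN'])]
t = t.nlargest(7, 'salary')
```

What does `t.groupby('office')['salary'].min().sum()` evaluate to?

324

filter rows where office in ['AUS', 'SF', 'DEN']:
    age  salary office
0    22      92    DEN
1    33     144    DEN
2    34      75    DEN
4    62     109     SF
5    59     192    AUS
6    63      64    DEN
8    35      73    AUS
9    30     152    AUS
10   62      97     SF
12   35      57     SF
take 7 rows with largest salary:
    age  salary office
5    59     192    AUS
9    30     152    AUS
1    33     144    DEN
4    62     109     SF
10   62      97     SF
0    22      92    DEN
2    34      75    DEN
group by office, min of salary:
office
AUS    152
DEN     75
SF      97
Name: salary, dtype: int64
The sum of the resulting series is 324.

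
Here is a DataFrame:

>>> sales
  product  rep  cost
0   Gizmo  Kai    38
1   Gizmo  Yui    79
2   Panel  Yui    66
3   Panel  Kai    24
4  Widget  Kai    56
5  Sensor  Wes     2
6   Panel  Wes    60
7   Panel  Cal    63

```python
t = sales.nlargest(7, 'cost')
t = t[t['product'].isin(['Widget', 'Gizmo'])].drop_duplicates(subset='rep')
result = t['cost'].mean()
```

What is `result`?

67.5

take 7 rows with largest cost:
  product  rep  cost
1   Gizmo  Yui    79
2   Panel  Yui    66
7   Panel  Cal    63
6   Panel  Wes    60
4  Widget  Kai    56
0   Gizmo  Kai    38
3   Panel  Kai    24
filter rows where product in ['Widget', 'Gizmo']:
  product  rep  cost
1   Gizmo  Yui    79
4  Widget  Kai    56
0   Gizmo  Kai    38
drop duplicate rep (keep=first):
  product  rep  cost
1   Gizmo  Yui    79
4  Widget  Kai    56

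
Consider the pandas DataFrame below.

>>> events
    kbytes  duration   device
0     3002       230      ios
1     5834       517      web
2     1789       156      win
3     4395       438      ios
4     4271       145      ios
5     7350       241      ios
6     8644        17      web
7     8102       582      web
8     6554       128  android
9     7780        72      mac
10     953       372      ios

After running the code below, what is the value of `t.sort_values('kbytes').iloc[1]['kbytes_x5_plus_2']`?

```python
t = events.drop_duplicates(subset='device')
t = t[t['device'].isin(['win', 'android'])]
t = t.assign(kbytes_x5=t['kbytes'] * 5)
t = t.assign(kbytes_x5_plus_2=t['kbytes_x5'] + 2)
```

drop duplicate device (keep=first):
   kbytes  duration   device
0    3002       230      ios
1    5834       517      web
2    1789       156      win
8    6554       128  android
9    7780        72      mac
filter rows where device in ['win', 'android']:
   kbytes  duration   device
2    1789       156      win
8    6554       128  android
add column kbytes_x5 = t['kbytes'] * 5:
   kbytes  duration   device  kbytes_x5
2    1789       156      win       8945
8    6554       128  android      32770
add column kbytes_x5_plus_2 = t['kbytes_x5'] + 2:
   kbytes  duration   device  kbytes_x5  kbytes_x5_plus_2
2    1789       156      win       8945              8947
8    6554       128  android      32770             32772
sort by kbytes:
   kbytes  duration   device  kbytes_x5  kbytes_x5_plus_2
2    1789       156      win       8945              8947
8    6554       128  android      32770             32772
value at position 1, column 'kbytes_x5_plus_2' → 32772

32772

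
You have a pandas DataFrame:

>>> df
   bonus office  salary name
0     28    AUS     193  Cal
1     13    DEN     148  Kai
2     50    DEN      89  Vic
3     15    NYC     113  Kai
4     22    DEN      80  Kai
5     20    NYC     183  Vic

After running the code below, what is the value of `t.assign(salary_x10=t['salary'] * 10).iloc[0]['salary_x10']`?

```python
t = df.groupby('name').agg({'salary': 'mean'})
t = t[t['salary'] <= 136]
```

group by name, mean of salary:
          salary
name            
Cal   193.000000
Kai   113.666667
Vic   136.000000
filter rows where salary <= 136:
          salary
name            
Kai   113.666667
Vic   136.000000
add column salary_x10 = t['salary'] * 10:
          salary   salary_x10
name                         
Kai   113.666667  1136.666667
Vic   136.000000  1360.000000
Taking the value at position 0, column 'salary_x10' gives 1136.66666667.

1136.66666667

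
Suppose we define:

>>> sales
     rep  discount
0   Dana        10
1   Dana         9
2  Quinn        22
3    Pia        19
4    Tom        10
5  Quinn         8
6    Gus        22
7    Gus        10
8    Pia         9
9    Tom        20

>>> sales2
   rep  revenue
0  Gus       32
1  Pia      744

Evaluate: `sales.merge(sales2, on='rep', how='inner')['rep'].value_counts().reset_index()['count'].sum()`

4

merge on 'rep' (how='inner') → 4 rows:
   rep  discount  revenue
0  Pia        19      744
1  Gus        22       32
2  Gus        10       32
3  Pia         9      744
value_counts of rep:
rep
Pia    2
Gus    2
Name: count, dtype: int64
reset_index():
   rep  count
0  Pia      2
1  Gus      2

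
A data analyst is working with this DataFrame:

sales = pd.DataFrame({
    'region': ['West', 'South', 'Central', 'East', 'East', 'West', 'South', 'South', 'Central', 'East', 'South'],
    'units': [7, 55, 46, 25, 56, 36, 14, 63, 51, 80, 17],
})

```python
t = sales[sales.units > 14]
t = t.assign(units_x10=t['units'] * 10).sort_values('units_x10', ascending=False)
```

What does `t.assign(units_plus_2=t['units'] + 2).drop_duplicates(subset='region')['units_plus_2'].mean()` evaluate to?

filter rows where units > 14:
     region  units
1     South     55
2   Central     46
3      East     25
4      East     56
5      West     36
7     South     63
8   Central     51
9      East     80
10    South     17
add column units_x10 = t['units'] * 10:
     region  units  units_x10
1     South     55        550
2   Central     46        460
3      East     25        250
4      East     56        560
5      West     36        360
7     South     63        630
8   Central     51        510
9      East     80        800
10    South     17        170
sort by units_x10 descending:
     region  units  units_x10
9      East     80        800
7     South     63        630
4      East     56        560
1     South     55        550
8   Central     51        510
2   Central     46        460
5      West     36        360
3      East     25        250
10    South     17        170
add column units_plus_2 = t['units'] + 2:
     region  units  units_x10  units_plus_2
9      East     80        800            82
7     South     63        630            65
4      East     56        560            58
1     South     55        550            57
8   Central     51        510            53
2   Central     46        460            48
5      West     36        360            38
3      East     25        250            27
10    South     17        170            19
drop duplicate region (keep=first):
    region  units  units_x10  units_plus_2
9     East     80        800            82
7    South     63        630            65
8  Central     51        510            53
5     West     36        360            38

59.5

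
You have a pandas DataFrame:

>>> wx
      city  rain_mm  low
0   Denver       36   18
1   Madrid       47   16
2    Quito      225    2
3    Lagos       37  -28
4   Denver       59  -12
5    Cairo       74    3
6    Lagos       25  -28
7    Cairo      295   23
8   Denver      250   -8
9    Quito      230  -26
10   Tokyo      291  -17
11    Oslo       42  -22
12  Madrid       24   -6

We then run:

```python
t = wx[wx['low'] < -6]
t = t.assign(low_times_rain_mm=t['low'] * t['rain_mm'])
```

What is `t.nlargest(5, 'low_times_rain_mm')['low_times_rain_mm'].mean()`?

-1073.6

filter rows where low < -6:
      city  rain_mm  low
3    Lagos       37  -28
4   Denver       59  -12
6    Lagos       25  -28
8   Denver      250   -8
9    Quito      230  -26
10   Tokyo      291  -17
11    Oslo       42  -22
add column low_times_rain_mm = t['low'] * t['rain_mm']:
      city  rain_mm  low  low_times_rain_mm
3    Lagos       37  -28              -1036
4   Denver       59  -12               -708
6    Lagos       25  -28               -700
8   Denver      250   -8              -2000
9    Quito      230  -26              -5980
10   Tokyo      291  -17              -4947
11    Oslo       42  -22               -924
take 5 rows with largest low_times_rain_mm:
      city  rain_mm  low  low_times_rain_mm
6    Lagos       25  -28               -700
4   Denver       59  -12               -708
11    Oslo       42  -22               -924
3    Lagos       37  -28              -1036
8   Denver      250   -8              -2000
Finally, mean of column 'low_times_rain_mm' = -1073.6.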